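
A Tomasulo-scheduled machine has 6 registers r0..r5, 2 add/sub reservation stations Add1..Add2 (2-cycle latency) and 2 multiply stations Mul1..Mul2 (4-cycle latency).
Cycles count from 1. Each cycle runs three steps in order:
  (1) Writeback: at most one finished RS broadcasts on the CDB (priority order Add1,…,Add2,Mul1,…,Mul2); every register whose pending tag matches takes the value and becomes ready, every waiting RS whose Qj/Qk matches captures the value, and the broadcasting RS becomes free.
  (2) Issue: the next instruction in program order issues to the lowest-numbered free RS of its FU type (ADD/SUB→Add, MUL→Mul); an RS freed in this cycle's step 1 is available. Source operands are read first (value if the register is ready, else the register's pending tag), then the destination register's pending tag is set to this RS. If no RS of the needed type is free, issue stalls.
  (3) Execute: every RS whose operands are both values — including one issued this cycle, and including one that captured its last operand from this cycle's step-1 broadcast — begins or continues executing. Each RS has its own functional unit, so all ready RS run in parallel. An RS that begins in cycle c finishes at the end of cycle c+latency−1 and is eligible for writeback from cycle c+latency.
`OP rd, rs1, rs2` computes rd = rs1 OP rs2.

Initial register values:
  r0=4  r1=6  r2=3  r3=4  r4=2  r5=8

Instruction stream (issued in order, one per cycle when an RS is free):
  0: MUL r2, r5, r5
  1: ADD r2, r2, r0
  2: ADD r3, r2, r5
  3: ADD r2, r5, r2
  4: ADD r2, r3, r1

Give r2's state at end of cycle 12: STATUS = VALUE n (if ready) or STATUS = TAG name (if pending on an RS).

STATUS = VALUE 82

cycle 1: issue MUL r2<-Mul1 // r0:4,r1:6,r2:Mul1,r3:4,r4:2,r5:8
cycle 2: issue ADD r2<-Add1 // r0:4,r1:6,r2:Add1,r3:4,r4:2,r5:8
cycle 3: issue ADD r3<-Add2 // r0:4,r1:6,r2:Add1,r3:Add2,r4:2,r5:8
cycle 4: stall // r0:4,r1:6,r2:Add1,r3:Add2,r4:2,r5:8
cycle 5: CDB Mul1=64; stall // r0:4,r1:6,r2:Add1,r3:Add2,r4:2,r5:8
cycle 6: stall // r0:4,r1:6,r2:Add1,r3:Add2,r4:2,r5:8
cycle 7: CDB Add1=68; issue ADD r2<-Add1 // r0:4,r1:6,r2:Add1,r3:Add2,r4:2,r5:8
cycle 8: stall // r0:4,r1:6,r2:Add1,r3:Add2,r4:2,r5:8
cycle 9: CDB Add1=76; issue ADD r2<-Add1 // r0:4,r1:6,r2:Add1,r3:Add2,r4:2,r5:8
cycle 10: CDB Add2=76 // r0:4,r1:6,r2:Add1,r3:76,r4:2,r5:8
cycle 11: - // r0:4,r1:6,r2:Add1,r3:76,r4:2,r5:8
cycle 12: CDB Add1=82 // r0:4,r1:6,r2:82,r3:76,r4:2,r5:8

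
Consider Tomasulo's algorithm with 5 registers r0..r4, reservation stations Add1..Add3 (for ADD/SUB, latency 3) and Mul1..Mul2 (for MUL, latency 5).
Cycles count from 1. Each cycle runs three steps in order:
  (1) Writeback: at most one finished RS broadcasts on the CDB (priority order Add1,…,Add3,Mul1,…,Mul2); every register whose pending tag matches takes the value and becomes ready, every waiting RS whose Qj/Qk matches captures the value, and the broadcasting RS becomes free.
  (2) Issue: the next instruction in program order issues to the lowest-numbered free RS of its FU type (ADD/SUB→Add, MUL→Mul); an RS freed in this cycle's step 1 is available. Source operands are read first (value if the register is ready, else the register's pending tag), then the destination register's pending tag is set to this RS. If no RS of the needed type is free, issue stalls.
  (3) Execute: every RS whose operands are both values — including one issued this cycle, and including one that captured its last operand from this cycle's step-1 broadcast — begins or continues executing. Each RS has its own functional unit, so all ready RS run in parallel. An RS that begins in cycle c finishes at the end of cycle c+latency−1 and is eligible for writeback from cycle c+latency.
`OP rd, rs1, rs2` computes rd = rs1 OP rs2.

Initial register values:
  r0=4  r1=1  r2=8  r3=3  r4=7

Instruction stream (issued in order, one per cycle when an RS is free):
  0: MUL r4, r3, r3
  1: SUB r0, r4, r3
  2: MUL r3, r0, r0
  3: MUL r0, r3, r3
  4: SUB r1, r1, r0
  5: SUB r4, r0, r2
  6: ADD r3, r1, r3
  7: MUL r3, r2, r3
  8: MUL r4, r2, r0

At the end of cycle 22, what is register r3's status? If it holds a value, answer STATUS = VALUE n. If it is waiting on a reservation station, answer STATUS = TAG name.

  c1: issue MUL r4<-Mul1  regs: r0:4,r1:1,r2:8,r3:3,r4:Mul1
  c2: issue SUB r0<-Add1  regs: r0:Add1,r1:1,r2:8,r3:3,r4:Mul1
  c3: issue MUL r3<-Mul2  regs: r0:Add1,r1:1,r2:8,r3:Mul2,r4:Mul1
  c4: stall  regs: r0:Add1,r1:1,r2:8,r3:Mul2,r4:Mul1
  c5: stall  regs: r0:Add1,r1:1,r2:8,r3:Mul2,r4:Mul1
  c6: CDB Mul1=9; issue MUL r0<-Mul1  regs: r0:Mul1,r1:1,r2:8,r3:Mul2,r4:9
  c7: issue SUB r1<-Add2  regs: r0:Mul1,r1:Add2,r2:8,r3:Mul2,r4:9
  c8: issue SUB r4<-Add3  regs: r0:Mul1,r1:Add2,r2:8,r3:Mul2,r4:Add3
  c9: CDB Add1=6; issue ADD r3<-Add1  regs: r0:Mul1,r1:Add2,r2:8,r3:Add1,r4:Add3
  c10: stall  regs: r0:Mul1,r1:Add2,r2:8,r3:Add1,r4:Add3
  c11: stall  regs: r0:Mul1,r1:Add2,r2:8,r3:Add1,r4:Add3
  c12: stall  regs: r0:Mul1,r1:Add2,r2:8,r3:Add1,r4:Add3
  c13: stall  regs: r0:Mul1,r1:Add2,r2:8,r3:Add1,r4:Add3
  c14: CDB Mul2=36; issue MUL r3<-Mul2  regs: r0:Mul1,r1:Add2,r2:8,r3:Mul2,r4:Add3
  c15: stall  regs: r0:Mul1,r1:Add2,r2:8,r3:Mul2,r4:Add3
  c16: stall  regs: r0:Mul1,r1:Add2,r2:8,r3:Mul2,r4:Add3
  c17: stall  regs: r0:Mul1,r1:Add2,r2:8,r3:Mul2,r4:Add3
  c18: stall  regs: r0:Mul1,r1:Add2,r2:8,r3:Mul2,r4:Add3
  c19: CDB Mul1=1296; issue MUL r4<-Mul1  regs: r0:1296,r1:Add2,r2:8,r3:Mul2,r4:Mul1
  c20: -  regs: r0:1296,r1:Add2,r2:8,r3:Mul2,r4:Mul1
  c21: -  regs: r0:1296,r1:Add2,r2:8,r3:Mul2,r4:Mul1
  c22: CDB Add2=-1295  regs: r0:1296,r1:-1295,r2:8,r3:Mul2,r4:Mul1

STATUS = TAG Mul2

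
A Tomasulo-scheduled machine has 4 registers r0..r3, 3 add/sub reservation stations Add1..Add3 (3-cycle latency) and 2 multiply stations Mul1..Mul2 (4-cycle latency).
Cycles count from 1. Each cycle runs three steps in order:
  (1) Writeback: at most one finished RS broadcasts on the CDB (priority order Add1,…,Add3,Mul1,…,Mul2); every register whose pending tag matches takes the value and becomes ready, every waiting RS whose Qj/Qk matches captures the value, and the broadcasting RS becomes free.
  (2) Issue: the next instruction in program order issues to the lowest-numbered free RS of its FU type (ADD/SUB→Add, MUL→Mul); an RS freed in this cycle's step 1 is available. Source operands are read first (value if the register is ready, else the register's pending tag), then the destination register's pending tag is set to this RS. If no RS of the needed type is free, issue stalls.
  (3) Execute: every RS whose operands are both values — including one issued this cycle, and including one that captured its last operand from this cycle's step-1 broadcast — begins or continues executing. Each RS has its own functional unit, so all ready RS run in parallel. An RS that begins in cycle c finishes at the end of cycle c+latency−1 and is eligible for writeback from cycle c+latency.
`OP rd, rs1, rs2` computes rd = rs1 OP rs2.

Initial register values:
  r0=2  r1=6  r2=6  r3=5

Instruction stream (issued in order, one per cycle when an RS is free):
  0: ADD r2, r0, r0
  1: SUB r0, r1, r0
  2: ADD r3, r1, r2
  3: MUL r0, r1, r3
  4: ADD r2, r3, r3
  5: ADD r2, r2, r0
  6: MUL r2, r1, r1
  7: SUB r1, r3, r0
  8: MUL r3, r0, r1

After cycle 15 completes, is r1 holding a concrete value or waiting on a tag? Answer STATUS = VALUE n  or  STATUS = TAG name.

STATUS = VALUE -50

  c1: issue ADD r2<-Add1  regs: r0:2,r1:6,r2:Add1,r3:5
  c2: issue SUB r0<-Add2  regs: r0:Add2,r1:6,r2:Add1,r3:5
  c3: issue ADD r3<-Add3  regs: r0:Add2,r1:6,r2:Add1,r3:Add3
  c4: CDB Add1=4; issue MUL r0<-Mul1  regs: r0:Mul1,r1:6,r2:4,r3:Add3
  c5: CDB Add2=4; issue ADD r2<-Add1  regs: r0:Mul1,r1:6,r2:Add1,r3:Add3
  c6: issue ADD r2<-Add2  regs: r0:Mul1,r1:6,r2:Add2,r3:Add3
  c7: CDB Add3=10; issue MUL r2<-Mul2  regs: r0:Mul1,r1:6,r2:Mul2,r3:10
  c8: issue SUB r1<-Add3  regs: r0:Mul1,r1:Add3,r2:Mul2,r3:10
  c9: stall  regs: r0:Mul1,r1:Add3,r2:Mul2,r3:10
  c10: CDB Add1=20; stall  regs: r0:Mul1,r1:Add3,r2:Mul2,r3:10
  c11: CDB Mul1=60; issue MUL r3<-Mul1  regs: r0:60,r1:Add3,r2:Mul2,r3:Mul1
  c12: CDB Mul2=36  regs: r0:60,r1:Add3,r2:36,r3:Mul1
  c13: -  regs: r0:60,r1:Add3,r2:36,r3:Mul1
  c14: CDB Add2=80  regs: r0:60,r1:Add3,r2:36,r3:Mul1
  c15: CDB Add3=-50  regs: r0:60,r1:-50,r2:36,r3:Mul1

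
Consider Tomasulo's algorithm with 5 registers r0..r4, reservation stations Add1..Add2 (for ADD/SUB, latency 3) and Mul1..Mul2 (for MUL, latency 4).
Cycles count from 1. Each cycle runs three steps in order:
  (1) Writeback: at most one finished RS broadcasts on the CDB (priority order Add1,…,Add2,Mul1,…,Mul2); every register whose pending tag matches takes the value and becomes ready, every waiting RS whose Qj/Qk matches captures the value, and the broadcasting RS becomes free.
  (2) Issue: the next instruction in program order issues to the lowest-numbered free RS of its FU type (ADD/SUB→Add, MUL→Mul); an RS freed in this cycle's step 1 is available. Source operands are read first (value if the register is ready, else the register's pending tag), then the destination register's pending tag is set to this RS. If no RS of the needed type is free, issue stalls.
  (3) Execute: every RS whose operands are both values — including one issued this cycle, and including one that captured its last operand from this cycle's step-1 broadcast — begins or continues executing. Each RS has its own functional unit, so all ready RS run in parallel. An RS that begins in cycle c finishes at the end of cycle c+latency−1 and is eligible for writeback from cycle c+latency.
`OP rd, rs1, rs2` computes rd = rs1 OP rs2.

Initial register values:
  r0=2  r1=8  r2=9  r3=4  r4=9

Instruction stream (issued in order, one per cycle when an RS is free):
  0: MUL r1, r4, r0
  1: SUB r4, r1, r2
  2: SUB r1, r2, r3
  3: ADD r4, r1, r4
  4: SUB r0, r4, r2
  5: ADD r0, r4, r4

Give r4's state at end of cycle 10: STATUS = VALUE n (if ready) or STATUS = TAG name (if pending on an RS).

STATUS = TAG Add2

c1: issue MUL r1<-Mul1 | r0:2,r1:Mul1,r2:9,r3:4,r4:9
c2: issue SUB r4<-Add1 | r0:2,r1:Mul1,r2:9,r3:4,r4:Add1
c3: issue SUB r1<-Add2 | r0:2,r1:Add2,r2:9,r3:4,r4:Add1
c4: stall | r0:2,r1:Add2,r2:9,r3:4,r4:Add1
c5: CDB Mul1=18; stall | r0:2,r1:Add2,r2:9,r3:4,r4:Add1
c6: CDB Add2=5; issue ADD r4<-Add2 | r0:2,r1:5,r2:9,r3:4,r4:Add2
c7: stall | r0:2,r1:5,r2:9,r3:4,r4:Add2
c8: CDB Add1=9; issue SUB r0<-Add1 | r0:Add1,r1:5,r2:9,r3:4,r4:Add2
c9: stall | r0:Add1,r1:5,r2:9,r3:4,r4:Add2
c10: stall | r0:Add1,r1:5,r2:9,r3:4,r4:Add2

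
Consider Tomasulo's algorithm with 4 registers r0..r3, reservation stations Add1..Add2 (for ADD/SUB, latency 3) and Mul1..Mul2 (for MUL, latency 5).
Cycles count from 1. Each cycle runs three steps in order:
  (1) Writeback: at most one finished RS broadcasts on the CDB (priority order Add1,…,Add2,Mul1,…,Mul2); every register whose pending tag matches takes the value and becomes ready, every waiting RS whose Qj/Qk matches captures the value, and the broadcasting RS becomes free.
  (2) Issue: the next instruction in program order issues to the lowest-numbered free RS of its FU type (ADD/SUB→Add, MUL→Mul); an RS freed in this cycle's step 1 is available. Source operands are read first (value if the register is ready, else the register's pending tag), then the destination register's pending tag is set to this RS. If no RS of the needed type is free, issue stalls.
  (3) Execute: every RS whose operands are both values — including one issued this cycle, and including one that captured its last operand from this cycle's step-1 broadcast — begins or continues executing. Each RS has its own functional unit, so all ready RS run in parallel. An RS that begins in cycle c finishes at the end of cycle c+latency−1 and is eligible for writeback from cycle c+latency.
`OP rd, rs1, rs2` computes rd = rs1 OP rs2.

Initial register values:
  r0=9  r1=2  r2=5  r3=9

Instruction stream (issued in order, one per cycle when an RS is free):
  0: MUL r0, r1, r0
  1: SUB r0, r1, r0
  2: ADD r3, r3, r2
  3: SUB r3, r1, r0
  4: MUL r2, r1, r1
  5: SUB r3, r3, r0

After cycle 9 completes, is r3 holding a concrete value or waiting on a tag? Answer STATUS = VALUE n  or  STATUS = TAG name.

  c1: issue MUL r0<-Mul1  regs: r0:Mul1,r1:2,r2:5,r3:9
  c2: issue SUB r0<-Add1  regs: r0:Add1,r1:2,r2:5,r3:9
  c3: issue ADD r3<-Add2  regs: r0:Add1,r1:2,r2:5,r3:Add2
  c4: stall  regs: r0:Add1,r1:2,r2:5,r3:Add2
  c5: stall  regs: r0:Add1,r1:2,r2:5,r3:Add2
  c6: CDB Add2=14; issue SUB r3<-Add2  regs: r0:Add1,r1:2,r2:5,r3:Add2
  c7: CDB Mul1=18; issue MUL r2<-Mul1  regs: r0:Add1,r1:2,r2:Mul1,r3:Add2
  c8: stall  regs: r0:Add1,r1:2,r2:Mul1,r3:Add2
  c9: stall  regs: r0:Add1,r1:2,r2:Mul1,r3:Add2

STATUS = TAG Add2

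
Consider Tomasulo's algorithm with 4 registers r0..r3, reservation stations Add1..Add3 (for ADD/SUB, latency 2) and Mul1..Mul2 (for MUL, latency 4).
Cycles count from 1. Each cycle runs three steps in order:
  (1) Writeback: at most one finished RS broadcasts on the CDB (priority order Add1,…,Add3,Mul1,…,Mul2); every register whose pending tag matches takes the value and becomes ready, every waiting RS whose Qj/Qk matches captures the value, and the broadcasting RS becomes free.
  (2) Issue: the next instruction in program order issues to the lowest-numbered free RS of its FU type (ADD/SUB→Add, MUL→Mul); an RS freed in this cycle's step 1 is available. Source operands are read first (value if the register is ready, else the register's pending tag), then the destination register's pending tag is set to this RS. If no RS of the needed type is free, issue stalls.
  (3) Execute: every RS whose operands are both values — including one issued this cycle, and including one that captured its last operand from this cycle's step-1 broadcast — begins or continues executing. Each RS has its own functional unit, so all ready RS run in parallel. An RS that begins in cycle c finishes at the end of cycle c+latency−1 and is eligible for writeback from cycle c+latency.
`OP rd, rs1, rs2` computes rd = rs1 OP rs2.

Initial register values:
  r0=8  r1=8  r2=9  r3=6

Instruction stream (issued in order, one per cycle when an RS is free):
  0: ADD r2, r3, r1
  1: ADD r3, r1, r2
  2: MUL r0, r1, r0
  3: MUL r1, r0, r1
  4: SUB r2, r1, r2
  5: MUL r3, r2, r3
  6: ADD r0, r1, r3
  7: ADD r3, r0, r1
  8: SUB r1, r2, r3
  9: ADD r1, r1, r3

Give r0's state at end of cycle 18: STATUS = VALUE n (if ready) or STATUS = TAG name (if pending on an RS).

  c1: issue ADD r2<-Add1  regs: r0:8,r1:8,r2:Add1,r3:6
  c2: issue ADD r3<-Add2  regs: r0:8,r1:8,r2:Add1,r3:Add2
  c3: CDB Add1=14; issue MUL r0<-Mul1  regs: r0:Mul1,r1:8,r2:14,r3:Add2
  c4: issue MUL r1<-Mul2  regs: r0:Mul1,r1:Mul2,r2:14,r3:Add2
  c5: CDB Add2=22; issue SUB r2<-Add1  regs: r0:Mul1,r1:Mul2,r2:Add1,r3:22
  c6: stall  regs: r0:Mul1,r1:Mul2,r2:Add1,r3:22
  c7: CDB Mul1=64; issue MUL r3<-Mul1  regs: r0:64,r1:Mul2,r2:Add1,r3:Mul1
  c8: issue ADD r0<-Add2  regs: r0:Add2,r1:Mul2,r2:Add1,r3:Mul1
  c9: issue ADD r3<-Add3  regs: r0:Add2,r1:Mul2,r2:Add1,r3:Add3
  c10: stall  regs: r0:Add2,r1:Mul2,r2:Add1,r3:Add3
  c11: CDB Mul2=512; stall  regs: r0:Add2,r1:512,r2:Add1,r3:Add3
  c12: stall  regs: r0:Add2,r1:512,r2:Add1,r3:Add3
  c13: CDB Add1=498; issue SUB r1<-Add1  regs: r0:Add2,r1:Add1,r2:498,r3:Add3
  c14: stall  regs: r0:Add2,r1:Add1,r2:498,r3:Add3
  c15: stall  regs: r0:Add2,r1:Add1,r2:498,r3:Add3
  c16: stall  regs: r0:Add2,r1:Add1,r2:498,r3:Add3
  c17: CDB Mul1=10956; stall  regs: r0:Add2,r1:Add1,r2:498,r3:Add3
  c18: stall  regs: r0:Add2,r1:Add1,r2:498,r3:Add3

STATUS = TAG Add2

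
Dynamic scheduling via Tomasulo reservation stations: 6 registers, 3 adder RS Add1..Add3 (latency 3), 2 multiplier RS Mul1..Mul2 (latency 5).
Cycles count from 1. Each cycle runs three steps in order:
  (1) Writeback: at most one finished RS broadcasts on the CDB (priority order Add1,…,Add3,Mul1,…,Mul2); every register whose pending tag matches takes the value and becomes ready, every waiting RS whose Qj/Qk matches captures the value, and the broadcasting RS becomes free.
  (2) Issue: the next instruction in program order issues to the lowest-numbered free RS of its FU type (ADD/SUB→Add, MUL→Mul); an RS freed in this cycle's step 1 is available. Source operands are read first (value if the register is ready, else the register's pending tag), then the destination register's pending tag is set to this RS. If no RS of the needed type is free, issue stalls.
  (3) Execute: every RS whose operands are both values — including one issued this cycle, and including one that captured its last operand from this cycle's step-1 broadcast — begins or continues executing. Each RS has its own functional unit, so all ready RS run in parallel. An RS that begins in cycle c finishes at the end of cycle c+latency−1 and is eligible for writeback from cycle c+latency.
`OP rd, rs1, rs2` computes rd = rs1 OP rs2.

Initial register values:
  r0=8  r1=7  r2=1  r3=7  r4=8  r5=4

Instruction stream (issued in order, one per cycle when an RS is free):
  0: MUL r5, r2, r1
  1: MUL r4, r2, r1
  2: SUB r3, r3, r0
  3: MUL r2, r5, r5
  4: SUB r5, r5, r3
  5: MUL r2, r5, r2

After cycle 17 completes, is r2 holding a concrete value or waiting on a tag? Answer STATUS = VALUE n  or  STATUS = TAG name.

STATUS = VALUE 392

c1: issue MUL r5<-Mul1 | r0:8,r1:7,r2:1,r3:7,r4:8,r5:Mul1
c2: issue MUL r4<-Mul2 | r0:8,r1:7,r2:1,r3:7,r4:Mul2,r5:Mul1
c3: issue SUB r3<-Add1 | r0:8,r1:7,r2:1,r3:Add1,r4:Mul2,r5:Mul1
c4: stall | r0:8,r1:7,r2:1,r3:Add1,r4:Mul2,r5:Mul1
c5: stall | r0:8,r1:7,r2:1,r3:Add1,r4:Mul2,r5:Mul1
c6: CDB Add1=-1; stall | r0:8,r1:7,r2:1,r3:-1,r4:Mul2,r5:Mul1
c7: CDB Mul1=7; issue MUL r2<-Mul1 | r0:8,r1:7,r2:Mul1,r3:-1,r4:Mul2,r5:7
c8: CDB Mul2=7; issue SUB r5<-Add1 | r0:8,r1:7,r2:Mul1,r3:-1,r4:7,r5:Add1
c9: issue MUL r2<-Mul2 | r0:8,r1:7,r2:Mul2,r3:-1,r4:7,r5:Add1
c10: - | r0:8,r1:7,r2:Mul2,r3:-1,r4:7,r5:Add1
c11: CDB Add1=8 | r0:8,r1:7,r2:Mul2,r3:-1,r4:7,r5:8
c12: CDB Mul1=49 | r0:8,r1:7,r2:Mul2,r3:-1,r4:7,r5:8
c13: - | r0:8,r1:7,r2:Mul2,r3:-1,r4:7,r5:8
c14: - | r0:8,r1:7,r2:Mul2,r3:-1,r4:7,r5:8
c15: - | r0:8,r1:7,r2:Mul2,r3:-1,r4:7,r5:8
c16: - | r0:8,r1:7,r2:Mul2,r3:-1,r4:7,r5:8
c17: CDB Mul2=392 | r0:8,r1:7,r2:392,r3:-1,r4:7,r5:8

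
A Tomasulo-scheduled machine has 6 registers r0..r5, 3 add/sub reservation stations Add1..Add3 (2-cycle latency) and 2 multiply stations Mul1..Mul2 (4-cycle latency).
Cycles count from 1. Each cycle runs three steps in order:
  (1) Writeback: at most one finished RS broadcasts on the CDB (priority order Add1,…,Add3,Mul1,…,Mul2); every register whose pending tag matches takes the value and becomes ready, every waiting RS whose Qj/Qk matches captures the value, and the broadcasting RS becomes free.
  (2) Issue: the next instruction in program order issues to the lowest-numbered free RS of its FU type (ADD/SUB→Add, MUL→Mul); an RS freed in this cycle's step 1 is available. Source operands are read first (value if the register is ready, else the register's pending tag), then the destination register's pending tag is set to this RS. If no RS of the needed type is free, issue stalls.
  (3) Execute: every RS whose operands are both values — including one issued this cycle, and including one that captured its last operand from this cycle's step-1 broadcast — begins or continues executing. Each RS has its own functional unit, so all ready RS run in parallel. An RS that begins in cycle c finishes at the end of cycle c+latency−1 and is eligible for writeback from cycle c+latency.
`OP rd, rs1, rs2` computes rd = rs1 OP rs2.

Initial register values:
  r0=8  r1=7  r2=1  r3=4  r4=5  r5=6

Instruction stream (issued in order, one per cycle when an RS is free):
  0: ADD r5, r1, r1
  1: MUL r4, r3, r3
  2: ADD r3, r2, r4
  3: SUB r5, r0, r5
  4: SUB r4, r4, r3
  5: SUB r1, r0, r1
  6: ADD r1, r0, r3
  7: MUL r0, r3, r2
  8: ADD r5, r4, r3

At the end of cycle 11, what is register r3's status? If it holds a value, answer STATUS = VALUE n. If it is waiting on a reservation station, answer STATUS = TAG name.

STATUS = VALUE 17

c1: issue ADD r5<-Add1 | r0:8,r1:7,r2:1,r3:4,r4:5,r5:Add1
c2: issue MUL r4<-Mul1 | r0:8,r1:7,r2:1,r3:4,r4:Mul1,r5:Add1
c3: CDB Add1=14; issue ADD r3<-Add1 | r0:8,r1:7,r2:1,r3:Add1,r4:Mul1,r5:14
c4: issue SUB r5<-Add2 | r0:8,r1:7,r2:1,r3:Add1,r4:Mul1,r5:Add2
c5: issue SUB r4<-Add3 | r0:8,r1:7,r2:1,r3:Add1,r4:Add3,r5:Add2
c6: CDB Add2=-6; issue SUB r1<-Add2 | r0:8,r1:Add2,r2:1,r3:Add1,r4:Add3,r5:-6
c7: CDB Mul1=16; stall | r0:8,r1:Add2,r2:1,r3:Add1,r4:Add3,r5:-6
c8: CDB Add2=1; issue ADD r1<-Add2 | r0:8,r1:Add2,r2:1,r3:Add1,r4:Add3,r5:-6
c9: CDB Add1=17; issue MUL r0<-Mul1 | r0:Mul1,r1:Add2,r2:1,r3:17,r4:Add3,r5:-6
c10: issue ADD r5<-Add1 | r0:Mul1,r1:Add2,r2:1,r3:17,r4:Add3,r5:Add1
c11: CDB Add2=25 | r0:Mul1,r1:25,r2:1,r3:17,r4:Add3,r5:Add1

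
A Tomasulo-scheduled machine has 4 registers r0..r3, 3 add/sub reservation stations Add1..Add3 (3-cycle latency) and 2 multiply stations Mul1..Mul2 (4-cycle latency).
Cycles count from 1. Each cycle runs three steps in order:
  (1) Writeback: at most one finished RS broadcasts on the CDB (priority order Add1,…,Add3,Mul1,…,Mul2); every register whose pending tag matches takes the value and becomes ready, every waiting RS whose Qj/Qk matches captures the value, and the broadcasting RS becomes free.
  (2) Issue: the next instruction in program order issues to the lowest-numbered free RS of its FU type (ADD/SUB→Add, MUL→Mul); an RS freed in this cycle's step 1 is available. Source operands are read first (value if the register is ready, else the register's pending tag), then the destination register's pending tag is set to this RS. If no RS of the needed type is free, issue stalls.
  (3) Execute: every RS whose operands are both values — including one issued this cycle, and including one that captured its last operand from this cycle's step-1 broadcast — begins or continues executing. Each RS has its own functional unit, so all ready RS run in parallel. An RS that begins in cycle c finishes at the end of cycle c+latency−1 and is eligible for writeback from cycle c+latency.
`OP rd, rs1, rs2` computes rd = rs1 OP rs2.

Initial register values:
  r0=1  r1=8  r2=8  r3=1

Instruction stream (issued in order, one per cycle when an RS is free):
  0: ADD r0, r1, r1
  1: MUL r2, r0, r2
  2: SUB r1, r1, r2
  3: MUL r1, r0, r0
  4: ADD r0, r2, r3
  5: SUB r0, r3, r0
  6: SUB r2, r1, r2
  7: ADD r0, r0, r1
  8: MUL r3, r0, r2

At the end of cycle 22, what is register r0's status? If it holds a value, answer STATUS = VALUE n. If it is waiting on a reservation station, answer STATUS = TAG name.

  c1: issue ADD r0<-Add1  regs: r0:Add1,r1:8,r2:8,r3:1
  c2: issue MUL r2<-Mul1  regs: r0:Add1,r1:8,r2:Mul1,r3:1
  c3: issue SUB r1<-Add2  regs: r0:Add1,r1:Add2,r2:Mul1,r3:1
  c4: CDB Add1=16; issue MUL r1<-Mul2  regs: r0:16,r1:Mul2,r2:Mul1,r3:1
  c5: issue ADD r0<-Add1  regs: r0:Add1,r1:Mul2,r2:Mul1,r3:1
  c6: issue SUB r0<-Add3  regs: r0:Add3,r1:Mul2,r2:Mul1,r3:1
  c7: stall  regs: r0:Add3,r1:Mul2,r2:Mul1,r3:1
  c8: CDB Mul1=128; stall  regs: r0:Add3,r1:Mul2,r2:128,r3:1
  c9: CDB Mul2=256; stall  regs: r0:Add3,r1:256,r2:128,r3:1
  c10: stall  regs: r0:Add3,r1:256,r2:128,r3:1
  c11: CDB Add1=129; issue SUB r2<-Add1  regs: r0:Add3,r1:256,r2:Add1,r3:1
  c12: CDB Add2=-120; issue ADD r0<-Add2  regs: r0:Add2,r1:256,r2:Add1,r3:1
  c13: issue MUL r3<-Mul1  regs: r0:Add2,r1:256,r2:Add1,r3:Mul1
  c14: CDB Add1=128  regs: r0:Add2,r1:256,r2:128,r3:Mul1
  c15: CDB Add3=-128  regs: r0:Add2,r1:256,r2:128,r3:Mul1
  c16: -  regs: r0:Add2,r1:256,r2:128,r3:Mul1
  c17: -  regs: r0:Add2,r1:256,r2:128,r3:Mul1
  c18: CDB Add2=128  regs: r0:128,r1:256,r2:128,r3:Mul1
  c19: -  regs: r0:128,r1:256,r2:128,r3:Mul1
  c20: -  regs: r0:128,r1:256,r2:128,r3:Mul1
  c21: -  regs: r0:128,r1:256,r2:128,r3:Mul1
  c22: CDB Mul1=16384  regs: r0:128,r1:256,r2:128,r3:16384

STATUS = VALUE 128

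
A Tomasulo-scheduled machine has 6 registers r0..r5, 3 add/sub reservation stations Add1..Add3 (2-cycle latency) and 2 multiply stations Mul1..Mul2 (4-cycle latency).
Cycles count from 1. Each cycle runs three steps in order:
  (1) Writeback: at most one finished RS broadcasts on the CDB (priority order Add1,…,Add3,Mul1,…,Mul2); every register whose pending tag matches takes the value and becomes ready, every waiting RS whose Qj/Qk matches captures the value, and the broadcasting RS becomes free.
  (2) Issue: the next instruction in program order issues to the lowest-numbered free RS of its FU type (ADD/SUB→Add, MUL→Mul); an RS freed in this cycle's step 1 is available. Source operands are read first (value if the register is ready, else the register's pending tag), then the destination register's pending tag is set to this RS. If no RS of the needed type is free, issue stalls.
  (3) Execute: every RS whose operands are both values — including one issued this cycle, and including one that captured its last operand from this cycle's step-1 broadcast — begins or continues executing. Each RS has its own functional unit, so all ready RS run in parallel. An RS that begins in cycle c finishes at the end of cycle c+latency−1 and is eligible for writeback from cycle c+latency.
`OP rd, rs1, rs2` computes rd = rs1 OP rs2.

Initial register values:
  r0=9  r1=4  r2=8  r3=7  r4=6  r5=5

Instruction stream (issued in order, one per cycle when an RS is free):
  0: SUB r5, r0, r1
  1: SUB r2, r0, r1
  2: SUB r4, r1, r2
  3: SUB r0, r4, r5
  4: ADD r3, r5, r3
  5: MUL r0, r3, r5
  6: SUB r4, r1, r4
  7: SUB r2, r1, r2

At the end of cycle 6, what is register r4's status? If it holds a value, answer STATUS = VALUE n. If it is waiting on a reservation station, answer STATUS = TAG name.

  c1: issue SUB r5<-Add1  regs: r0:9,r1:4,r2:8,r3:7,r4:6,r5:Add1
  c2: issue SUB r2<-Add2  regs: r0:9,r1:4,r2:Add2,r3:7,r4:6,r5:Add1
  c3: CDB Add1=5; issue SUB r4<-Add1  regs: r0:9,r1:4,r2:Add2,r3:7,r4:Add1,r5:5
  c4: CDB Add2=5; issue SUB r0<-Add2  regs: r0:Add2,r1:4,r2:5,r3:7,r4:Add1,r5:5
  c5: issue ADD r3<-Add3  regs: r0:Add2,r1:4,r2:5,r3:Add3,r4:Add1,r5:5
  c6: CDB Add1=-1; issue MUL r0<-Mul1  regs: r0:Mul1,r1:4,r2:5,r3:Add3,r4:-1,r5:5

STATUS = VALUE -1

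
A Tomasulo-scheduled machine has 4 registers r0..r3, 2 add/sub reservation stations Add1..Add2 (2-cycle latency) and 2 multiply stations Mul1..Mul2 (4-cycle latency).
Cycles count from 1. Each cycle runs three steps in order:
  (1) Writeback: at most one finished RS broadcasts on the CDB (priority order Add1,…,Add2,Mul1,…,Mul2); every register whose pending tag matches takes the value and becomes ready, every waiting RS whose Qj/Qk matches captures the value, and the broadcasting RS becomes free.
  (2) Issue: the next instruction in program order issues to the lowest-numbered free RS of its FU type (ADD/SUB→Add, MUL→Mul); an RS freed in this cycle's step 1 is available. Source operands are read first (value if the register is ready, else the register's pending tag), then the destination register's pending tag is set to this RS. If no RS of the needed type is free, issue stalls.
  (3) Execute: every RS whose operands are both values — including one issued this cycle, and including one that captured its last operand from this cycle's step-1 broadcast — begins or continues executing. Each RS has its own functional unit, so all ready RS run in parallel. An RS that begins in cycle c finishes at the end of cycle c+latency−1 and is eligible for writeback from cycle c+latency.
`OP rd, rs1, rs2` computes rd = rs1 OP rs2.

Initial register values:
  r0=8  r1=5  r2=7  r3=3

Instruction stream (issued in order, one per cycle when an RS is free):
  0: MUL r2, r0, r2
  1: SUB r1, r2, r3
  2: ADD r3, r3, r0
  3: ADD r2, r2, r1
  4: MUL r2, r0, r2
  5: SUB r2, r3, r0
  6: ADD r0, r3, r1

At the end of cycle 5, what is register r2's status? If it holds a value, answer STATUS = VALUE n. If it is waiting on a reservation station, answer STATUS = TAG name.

STATUS = TAG Add2

  c1: issue MUL r2<-Mul1  regs: r0:8,r1:5,r2:Mul1,r3:3
  c2: issue SUB r1<-Add1  regs: r0:8,r1:Add1,r2:Mul1,r3:3
  c3: issue ADD r3<-Add2  regs: r0:8,r1:Add1,r2:Mul1,r3:Add2
  c4: stall  regs: r0:8,r1:Add1,r2:Mul1,r3:Add2
  c5: CDB Add2=11; issue ADD r2<-Add2  regs: r0:8,r1:Add1,r2:Add2,r3:11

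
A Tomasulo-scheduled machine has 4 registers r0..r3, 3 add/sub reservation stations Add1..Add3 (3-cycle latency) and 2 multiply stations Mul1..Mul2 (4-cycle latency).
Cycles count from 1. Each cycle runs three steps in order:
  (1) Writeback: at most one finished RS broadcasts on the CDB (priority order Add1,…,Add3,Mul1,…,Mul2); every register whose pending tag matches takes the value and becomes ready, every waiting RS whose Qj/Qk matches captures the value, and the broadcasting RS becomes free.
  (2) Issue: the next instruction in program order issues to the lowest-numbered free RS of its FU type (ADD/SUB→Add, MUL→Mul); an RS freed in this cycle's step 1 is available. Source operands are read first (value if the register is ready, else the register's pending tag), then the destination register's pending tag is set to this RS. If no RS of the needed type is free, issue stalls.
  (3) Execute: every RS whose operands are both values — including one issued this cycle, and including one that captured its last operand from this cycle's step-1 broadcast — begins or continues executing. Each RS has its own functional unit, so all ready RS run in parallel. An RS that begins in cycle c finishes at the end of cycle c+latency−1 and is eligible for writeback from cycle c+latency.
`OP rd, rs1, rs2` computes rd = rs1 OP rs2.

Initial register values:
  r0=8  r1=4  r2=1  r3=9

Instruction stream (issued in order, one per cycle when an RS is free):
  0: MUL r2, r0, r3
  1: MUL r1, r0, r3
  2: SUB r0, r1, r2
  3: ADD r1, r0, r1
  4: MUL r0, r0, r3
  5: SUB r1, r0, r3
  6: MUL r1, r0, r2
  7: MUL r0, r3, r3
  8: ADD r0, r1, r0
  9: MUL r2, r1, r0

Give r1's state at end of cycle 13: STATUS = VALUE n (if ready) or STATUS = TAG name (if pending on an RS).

STATUS = TAG Mul2

cycle 1: issue MUL r2<-Mul1 // r0:8,r1:4,r2:Mul1,r3:9
cycle 2: issue MUL r1<-Mul2 // r0:8,r1:Mul2,r2:Mul1,r3:9
cycle 3: issue SUB r0<-Add1 // r0:Add1,r1:Mul2,r2:Mul1,r3:9
cycle 4: issue ADD r1<-Add2 // r0:Add1,r1:Add2,r2:Mul1,r3:9
cycle 5: CDB Mul1=72; issue MUL r0<-Mul1 // r0:Mul1,r1:Add2,r2:72,r3:9
cycle 6: CDB Mul2=72; issue SUB r1<-Add3 // r0:Mul1,r1:Add3,r2:72,r3:9
cycle 7: issue MUL r1<-Mul2 // r0:Mul1,r1:Mul2,r2:72,r3:9
cycle 8: stall // r0:Mul1,r1:Mul2,r2:72,r3:9
cycle 9: CDB Add1=0; stall // r0:Mul1,r1:Mul2,r2:72,r3:9
cycle 10: stall // r0:Mul1,r1:Mul2,r2:72,r3:9
cycle 11: stall // r0:Mul1,r1:Mul2,r2:72,r3:9
cycle 12: CDB Add2=72; stall // r0:Mul1,r1:Mul2,r2:72,r3:9
cycle 13: CDB Mul1=0; issue MUL r0<-Mul1 // r0:Mul1,r1:Mul2,r2:72,r3:9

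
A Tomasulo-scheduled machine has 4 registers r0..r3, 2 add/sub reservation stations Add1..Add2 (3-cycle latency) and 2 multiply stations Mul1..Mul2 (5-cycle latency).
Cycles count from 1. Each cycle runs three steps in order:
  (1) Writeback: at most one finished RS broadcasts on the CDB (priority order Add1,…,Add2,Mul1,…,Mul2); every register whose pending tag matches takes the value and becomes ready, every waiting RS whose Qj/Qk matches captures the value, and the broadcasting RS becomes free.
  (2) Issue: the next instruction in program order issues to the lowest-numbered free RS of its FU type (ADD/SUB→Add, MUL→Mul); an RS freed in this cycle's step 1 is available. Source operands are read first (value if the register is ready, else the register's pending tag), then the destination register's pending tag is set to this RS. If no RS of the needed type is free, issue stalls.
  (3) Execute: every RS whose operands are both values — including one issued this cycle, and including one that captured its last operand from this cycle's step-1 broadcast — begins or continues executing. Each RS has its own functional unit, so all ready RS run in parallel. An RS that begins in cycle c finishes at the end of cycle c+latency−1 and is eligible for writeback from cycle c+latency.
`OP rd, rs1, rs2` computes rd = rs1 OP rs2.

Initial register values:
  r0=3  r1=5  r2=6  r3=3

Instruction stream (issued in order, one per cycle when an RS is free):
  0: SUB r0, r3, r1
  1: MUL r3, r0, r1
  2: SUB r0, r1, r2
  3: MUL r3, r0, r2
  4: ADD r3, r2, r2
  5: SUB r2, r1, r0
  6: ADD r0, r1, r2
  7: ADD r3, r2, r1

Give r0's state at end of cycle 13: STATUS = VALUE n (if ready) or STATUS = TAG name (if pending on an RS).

STATUS = VALUE 11

  c1: issue SUB r0<-Add1  regs: r0:Add1,r1:5,r2:6,r3:3
  c2: issue MUL r3<-Mul1  regs: r0:Add1,r1:5,r2:6,r3:Mul1
  c3: issue SUB r0<-Add2  regs: r0:Add2,r1:5,r2:6,r3:Mul1
  c4: CDB Add1=-2; issue MUL r3<-Mul2  regs: r0:Add2,r1:5,r2:6,r3:Mul2
  c5: issue ADD r3<-Add1  regs: r0:Add2,r1:5,r2:6,r3:Add1
  c6: CDB Add2=-1; issue SUB r2<-Add2  regs: r0:-1,r1:5,r2:Add2,r3:Add1
  c7: stall  regs: r0:-1,r1:5,r2:Add2,r3:Add1
  c8: CDB Add1=12; issue ADD r0<-Add1  regs: r0:Add1,r1:5,r2:Add2,r3:12
  c9: CDB Add2=6; issue ADD r3<-Add2  regs: r0:Add1,r1:5,r2:6,r3:Add2
  c10: CDB Mul1=-10  regs: r0:Add1,r1:5,r2:6,r3:Add2
  c11: CDB Mul2=-6  regs: r0:Add1,r1:5,r2:6,r3:Add2
  c12: CDB Add1=11  regs: r0:11,r1:5,r2:6,r3:Add2
  c13: CDB Add2=11  regs: r0:11,r1:5,r2:6,r3:11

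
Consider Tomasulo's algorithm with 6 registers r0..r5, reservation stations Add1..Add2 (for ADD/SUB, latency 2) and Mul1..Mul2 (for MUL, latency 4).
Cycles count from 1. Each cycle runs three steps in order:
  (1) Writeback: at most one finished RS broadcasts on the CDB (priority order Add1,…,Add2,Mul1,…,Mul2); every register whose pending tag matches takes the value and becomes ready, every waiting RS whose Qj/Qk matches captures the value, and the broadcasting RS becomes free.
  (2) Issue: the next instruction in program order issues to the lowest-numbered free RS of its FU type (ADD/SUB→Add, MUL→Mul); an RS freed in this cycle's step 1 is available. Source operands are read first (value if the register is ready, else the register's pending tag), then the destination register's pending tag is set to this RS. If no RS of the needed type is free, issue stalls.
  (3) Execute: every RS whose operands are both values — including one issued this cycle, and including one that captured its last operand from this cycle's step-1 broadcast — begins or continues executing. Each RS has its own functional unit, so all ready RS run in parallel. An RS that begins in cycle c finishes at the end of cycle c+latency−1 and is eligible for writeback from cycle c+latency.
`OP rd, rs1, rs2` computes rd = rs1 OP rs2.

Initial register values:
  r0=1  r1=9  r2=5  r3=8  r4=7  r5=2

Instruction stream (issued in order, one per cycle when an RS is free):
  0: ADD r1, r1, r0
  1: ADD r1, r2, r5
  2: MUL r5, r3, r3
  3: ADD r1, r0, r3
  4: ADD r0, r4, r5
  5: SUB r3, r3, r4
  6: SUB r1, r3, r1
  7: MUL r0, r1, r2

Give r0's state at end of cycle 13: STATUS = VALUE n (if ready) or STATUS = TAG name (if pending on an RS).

STATUS = TAG Mul1

  c1: issue ADD r1<-Add1  regs: r0:1,r1:Add1,r2:5,r3:8,r4:7,r5:2
  c2: issue ADD r1<-Add2  regs: r0:1,r1:Add2,r2:5,r3:8,r4:7,r5:2
  c3: CDB Add1=10; issue MUL r5<-Mul1  regs: r0:1,r1:Add2,r2:5,r3:8,r4:7,r5:Mul1
  c4: CDB Add2=7; issue ADD r1<-Add1  regs: r0:1,r1:Add1,r2:5,r3:8,r4:7,r5:Mul1
  c5: issue ADD r0<-Add2  regs: r0:Add2,r1:Add1,r2:5,r3:8,r4:7,r5:Mul1
  c6: CDB Add1=9; issue SUB r3<-Add1  regs: r0:Add2,r1:9,r2:5,r3:Add1,r4:7,r5:Mul1
  c7: CDB Mul1=64; stall  regs: r0:Add2,r1:9,r2:5,r3:Add1,r4:7,r5:64
  c8: CDB Add1=1; issue SUB r1<-Add1  regs: r0:Add2,r1:Add1,r2:5,r3:1,r4:7,r5:64
  c9: CDB Add2=71; issue MUL r0<-Mul1  regs: r0:Mul1,r1:Add1,r2:5,r3:1,r4:7,r5:64
  c10: CDB Add1=-8  regs: r0:Mul1,r1:-8,r2:5,r3:1,r4:7,r5:64
  c11: -  regs: r0:Mul1,r1:-8,r2:5,r3:1,r4:7,r5:64
  c12: -  regs: r0:Mul1,r1:-8,r2:5,r3:1,r4:7,r5:64
  c13: -  regs: r0:Mul1,r1:-8,r2:5,r3:1,r4:7,r5:64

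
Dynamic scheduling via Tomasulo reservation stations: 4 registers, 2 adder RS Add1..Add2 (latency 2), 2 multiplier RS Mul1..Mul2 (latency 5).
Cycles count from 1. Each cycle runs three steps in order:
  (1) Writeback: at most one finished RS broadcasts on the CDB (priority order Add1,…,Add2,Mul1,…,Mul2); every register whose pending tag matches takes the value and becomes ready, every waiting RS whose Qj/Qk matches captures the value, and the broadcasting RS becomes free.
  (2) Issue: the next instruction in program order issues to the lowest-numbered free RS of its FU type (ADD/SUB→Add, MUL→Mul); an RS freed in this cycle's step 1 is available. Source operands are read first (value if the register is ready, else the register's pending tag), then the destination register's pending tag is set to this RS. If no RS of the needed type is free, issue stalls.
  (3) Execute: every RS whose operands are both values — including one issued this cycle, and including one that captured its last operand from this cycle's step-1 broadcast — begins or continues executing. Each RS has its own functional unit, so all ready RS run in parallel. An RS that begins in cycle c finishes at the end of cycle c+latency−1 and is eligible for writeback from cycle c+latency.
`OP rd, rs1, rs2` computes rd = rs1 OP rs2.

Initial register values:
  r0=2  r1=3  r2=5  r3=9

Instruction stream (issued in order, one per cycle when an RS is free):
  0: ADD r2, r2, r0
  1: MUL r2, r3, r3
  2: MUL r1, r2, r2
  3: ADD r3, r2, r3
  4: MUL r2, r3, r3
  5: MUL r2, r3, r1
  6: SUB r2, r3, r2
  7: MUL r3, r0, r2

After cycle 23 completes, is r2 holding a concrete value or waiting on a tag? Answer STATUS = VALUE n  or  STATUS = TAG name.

STATUS = VALUE -590400

cycle 1: issue ADD r2<-Add1 // r0:2,r1:3,r2:Add1,r3:9
cycle 2: issue MUL r2<-Mul1 // r0:2,r1:3,r2:Mul1,r3:9
cycle 3: CDB Add1=7; issue MUL r1<-Mul2 // r0:2,r1:Mul2,r2:Mul1,r3:9
cycle 4: issue ADD r3<-Add1 // r0:2,r1:Mul2,r2:Mul1,r3:Add1
cycle 5: stall // r0:2,r1:Mul2,r2:Mul1,r3:Add1
cycle 6: stall // r0:2,r1:Mul2,r2:Mul1,r3:Add1
cycle 7: CDB Mul1=81; issue MUL r2<-Mul1 // r0:2,r1:Mul2,r2:Mul1,r3:Add1
cycle 8: stall // r0:2,r1:Mul2,r2:Mul1,r3:Add1
cycle 9: CDB Add1=90; stall // r0:2,r1:Mul2,r2:Mul1,r3:90
cycle 10: stall // r0:2,r1:Mul2,r2:Mul1,r3:90
cycle 11: stall // r0:2,r1:Mul2,r2:Mul1,r3:90
cycle 12: CDB Mul2=6561; issue MUL r2<-Mul2 // r0:2,r1:6561,r2:Mul2,r3:90
cycle 13: issue SUB r2<-Add1 // r0:2,r1:6561,r2:Add1,r3:90
cycle 14: CDB Mul1=8100; issue MUL r3<-Mul1 // r0:2,r1:6561,r2:Add1,r3:Mul1
cycle 15: - // r0:2,r1:6561,r2:Add1,r3:Mul1
cycle 16: - // r0:2,r1:6561,r2:Add1,r3:Mul1
cycle 17: CDB Mul2=590490 // r0:2,r1:6561,r2:Add1,r3:Mul1
cycle 18: - // r0:2,r1:6561,r2:Add1,r3:Mul1
cycle 19: CDB Add1=-590400 // r0:2,r1:6561,r2:-590400,r3:Mul1
cycle 20: - // r0:2,r1:6561,r2:-590400,r3:Mul1
cycle 21: - // r0:2,r1:6561,r2:-590400,r3:Mul1
cycle 22: - // r0:2,r1:6561,r2:-590400,r3:Mul1
cycle 23: - // r0:2,r1:6561,r2:-590400,r3:Mul1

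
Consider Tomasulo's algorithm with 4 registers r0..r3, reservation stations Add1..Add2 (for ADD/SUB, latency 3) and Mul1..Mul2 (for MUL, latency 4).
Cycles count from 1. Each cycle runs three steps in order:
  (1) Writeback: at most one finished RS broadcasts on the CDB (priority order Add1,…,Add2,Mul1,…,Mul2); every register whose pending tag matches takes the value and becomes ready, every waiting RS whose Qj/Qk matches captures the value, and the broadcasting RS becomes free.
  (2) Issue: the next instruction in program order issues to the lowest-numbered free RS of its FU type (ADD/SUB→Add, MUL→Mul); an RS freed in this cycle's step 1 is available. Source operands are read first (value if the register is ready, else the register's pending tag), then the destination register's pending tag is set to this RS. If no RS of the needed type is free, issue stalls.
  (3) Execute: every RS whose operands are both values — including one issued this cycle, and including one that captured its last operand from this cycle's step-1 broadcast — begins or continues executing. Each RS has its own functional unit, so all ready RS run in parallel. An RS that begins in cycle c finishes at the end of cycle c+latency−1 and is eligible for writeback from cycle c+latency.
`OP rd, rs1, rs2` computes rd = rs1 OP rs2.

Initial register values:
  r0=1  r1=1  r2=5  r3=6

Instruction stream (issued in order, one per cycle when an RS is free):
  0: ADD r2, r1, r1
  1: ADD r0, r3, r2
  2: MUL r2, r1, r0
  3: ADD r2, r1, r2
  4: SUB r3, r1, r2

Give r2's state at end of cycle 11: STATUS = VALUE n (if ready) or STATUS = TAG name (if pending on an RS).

STATUS = TAG Add1

cycle 1: issue ADD r2<-Add1 // r0:1,r1:1,r2:Add1,r3:6
cycle 2: issue ADD r0<-Add2 // r0:Add2,r1:1,r2:Add1,r3:6
cycle 3: issue MUL r2<-Mul1 // r0:Add2,r1:1,r2:Mul1,r3:6
cycle 4: CDB Add1=2; issue ADD r2<-Add1 // r0:Add2,r1:1,r2:Add1,r3:6
cycle 5: stall // r0:Add2,r1:1,r2:Add1,r3:6
cycle 6: stall // r0:Add2,r1:1,r2:Add1,r3:6
cycle 7: CDB Add2=8; issue SUB r3<-Add2 // r0:8,r1:1,r2:Add1,r3:Add2
cycle 8: - // r0:8,r1:1,r2:Add1,r3:Add2
cycle 9: - // r0:8,r1:1,r2:Add1,r3:Add2
cycle 10: - // r0:8,r1:1,r2:Add1,r3:Add2
cycle 11: CDB Mul1=8 // r0:8,r1:1,r2:Add1,r3:Add2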